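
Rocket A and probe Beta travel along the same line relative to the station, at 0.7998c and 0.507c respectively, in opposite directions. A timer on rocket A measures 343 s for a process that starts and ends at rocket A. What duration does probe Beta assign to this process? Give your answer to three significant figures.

Transform rocket A's velocity into probe Beta's frame: (0.7998 + 0.507)/(1 + 0.7998·0.507) = 1.3068/1.4054986, so the relative speed is 0.92978c.
γ for this relative speed: γ = 1/√(1 − 0.864491) = 2.7165.
The clock on rocket A records proper time, so probe Beta measures Δt = γΔτ = 2.7165 × 343 = 932 s.

932 s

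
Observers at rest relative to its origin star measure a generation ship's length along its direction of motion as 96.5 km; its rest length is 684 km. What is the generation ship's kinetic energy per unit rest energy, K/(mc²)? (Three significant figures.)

6.09

γ = L₀/L = 684/96.5 = 7.08808.
Since K = (γ−1)mc², K/(mc²) = 7.08808 − 1 = 6.09.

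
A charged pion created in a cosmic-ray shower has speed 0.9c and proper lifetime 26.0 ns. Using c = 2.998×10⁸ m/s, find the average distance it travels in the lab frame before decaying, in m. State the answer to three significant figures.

Lorentz factor: γ = (1 − 0.81)^(−1/2) = 2.2942.
Lab-frame lifetime: Δt = γτ = 2.2942 × 26.0 ns = 59.649 ns.
Distance: d = vΔt = 0.9 × 2.998×10⁸ m/s × 5.9649×10^-8 s = 16.1 m.

16.1 m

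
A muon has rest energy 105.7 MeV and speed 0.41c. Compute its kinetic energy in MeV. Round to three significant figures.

10.2 MeV

Lorentz factor: γ = (1 − 0.1681)^(−1/2) = 1.096388.
Kinetic energy: K = (γ − 1)mc² = (1.096388 − 1) × 105.7 MeV = 0.096388 × 105.7 = 10.2 MeV.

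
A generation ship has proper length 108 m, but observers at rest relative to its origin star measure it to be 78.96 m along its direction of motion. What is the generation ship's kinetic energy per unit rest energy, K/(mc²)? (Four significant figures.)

0.3678

Length contraction gives γ = L₀/L = 108/78.96 = 1.36778.
Since K = (γ−1)mc², K/(mc²) = 1.36778 − 1 = 0.3678.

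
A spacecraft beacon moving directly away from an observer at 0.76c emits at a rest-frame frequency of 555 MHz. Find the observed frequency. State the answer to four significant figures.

Relativistic Doppler (source moving away): f_obs = f_src · √((1−β)/(1+β)).
With β = 0.76: factor = √(0.24/1.76) = 0.36927.
f_obs = 555 × 0.36927 = 204.9 MHz.

204.9 MHz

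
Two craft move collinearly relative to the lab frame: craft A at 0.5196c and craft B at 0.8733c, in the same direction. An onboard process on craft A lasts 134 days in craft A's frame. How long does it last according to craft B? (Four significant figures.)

Speed of craft A in craft B's frame: u = (v_A − v_B)/(1 − v_A v_B/c²) = (0.5196 − 0.8733)/(1 − 0.5196×0.8733) = −0.3537/0.54623332 = −0.64753; |u| = 0.64753c.
At |u| = 0.64753c, γ = (1 − 0.419295)^(−1/2) = 1.3123.
The clock on craft A records proper time, so craft B measures Δt = γΔτ = 1.3123 × 134 = 175.8 days.

175.8 days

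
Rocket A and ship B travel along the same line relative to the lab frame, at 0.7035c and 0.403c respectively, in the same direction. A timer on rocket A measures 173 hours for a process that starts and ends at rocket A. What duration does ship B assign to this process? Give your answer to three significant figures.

191 hours

The velocity of rocket A relative to ship B is (0.7035 − 0.403)c / (1 − 0.7035×0.403) = 0.41941c; relative speed 0.41941c.
At |u| = 0.41941c, γ = (1 − 0.175905)^(−1/2) = 1.1016.
Rocket A's interval is proper; time dilation gives Δt_B = γΔτ = 1.1016 × 173 hours = 191 hours.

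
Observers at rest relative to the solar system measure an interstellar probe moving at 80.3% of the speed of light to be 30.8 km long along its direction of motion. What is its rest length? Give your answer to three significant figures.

51.7 km

Lorentz factor: γ = (1 − 0.644809)^(−1/2) = 1.6779.
Proper length: L₀ = γ·L = 1.6779 × 30.8 = 51.7 km.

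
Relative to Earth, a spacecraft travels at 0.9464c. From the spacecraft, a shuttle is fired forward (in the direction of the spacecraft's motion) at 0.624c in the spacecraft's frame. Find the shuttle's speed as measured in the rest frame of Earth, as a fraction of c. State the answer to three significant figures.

Relativistic velocity addition: u = (u' + v)/(1 + u'v/c²), with u' = 0.624c and v = 0.9464c.
Numerator: 0.624 + 0.9464 = 1.5704. Denominator: 1 + (0.624)(0.9464) = 1.5905536.
u = 1.5704/1.5905536 = 0.98733, so the speed is 0.987c.

0.987c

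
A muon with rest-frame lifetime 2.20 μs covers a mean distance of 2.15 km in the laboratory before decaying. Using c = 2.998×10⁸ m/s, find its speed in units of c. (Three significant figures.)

0.956c

Let x = d/(cτ) = 2150 m / (2.998×10⁸ m/s × 2.200×10^-6 s) = 3.2597. Since d = βγcτ, x = βγ = β/√(1−β²).
Solving: β² = x²/(1+x²) = 10.6256/11.6256 = 0.913983, so β = 0.956.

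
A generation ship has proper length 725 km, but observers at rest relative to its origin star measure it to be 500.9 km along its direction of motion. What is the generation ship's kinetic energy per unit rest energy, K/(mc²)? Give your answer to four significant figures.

From L = L₀/γ: γ = 725/500.9 = 1.44739.
Since K = (γ−1)mc², K/(mc²) = 1.44739 − 1 = 0.4474.

0.4474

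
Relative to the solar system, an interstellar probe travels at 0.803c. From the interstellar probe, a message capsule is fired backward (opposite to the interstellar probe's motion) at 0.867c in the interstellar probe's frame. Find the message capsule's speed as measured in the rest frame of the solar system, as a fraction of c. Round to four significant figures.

Relativistic velocity addition: u = (u' + v)/(1 + u'v/c²), with u' = −0.867c and v = 0.803c.
Numerator: −0.867 + 0.803 = −0.064. Denominator: 1 + (−0.867)(0.803) = 0.303799.
u = −0.064/0.303799 = −0.21067, so the speed is 0.2107c.

0.2107c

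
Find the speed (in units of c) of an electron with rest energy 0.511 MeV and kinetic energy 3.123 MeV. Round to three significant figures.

K = (γ−1)mc², so γ = 1 + 3.123/0.511 = 7.1115.
Then v/c = √(1 − γ⁻²) = √(1 − 0.0197732) = √0.9802268 = 0.990.

0.990c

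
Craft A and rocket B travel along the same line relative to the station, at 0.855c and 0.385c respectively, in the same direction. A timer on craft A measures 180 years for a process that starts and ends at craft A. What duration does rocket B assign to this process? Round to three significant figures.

252 years

Transform craft A's velocity into rocket B's frame: (0.855 − 0.385)/(1 − 0.855·0.385) = 0.47/0.670825, so the relative speed is 0.70063c.
γ for this relative speed: γ = 1/√(1 − 0.490882) = 1.4015.
The clock on craft A records proper time, so rocket B measures Δt = γΔτ = 1.4015 × 180 = 252 years.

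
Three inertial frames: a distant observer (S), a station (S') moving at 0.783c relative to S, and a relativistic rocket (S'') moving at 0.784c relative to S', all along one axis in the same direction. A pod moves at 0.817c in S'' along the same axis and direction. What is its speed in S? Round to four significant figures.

First combine the pod and relativistic rocket (S''→S'): u₁ = (0.817 + 0.784)/(1 + 0.817×0.784) = 1.601/1.640528 = 0.97591.
Then combine with the station (S'→S): u = (0.97591 + 0.783)/(1 + 0.97591×0.783) = 1.75891/1.76413753 = 0.99704.

0.9970c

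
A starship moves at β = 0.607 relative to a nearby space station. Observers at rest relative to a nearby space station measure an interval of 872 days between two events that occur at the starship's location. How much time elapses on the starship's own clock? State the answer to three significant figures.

β² = 0.368449, so γ = 1/√0.631551 = 1.2583.
The starship's clock runs slow as seen from a nearby space station, so Δτ = Δt/γ = 872/1.2583 = 693 days.

693 days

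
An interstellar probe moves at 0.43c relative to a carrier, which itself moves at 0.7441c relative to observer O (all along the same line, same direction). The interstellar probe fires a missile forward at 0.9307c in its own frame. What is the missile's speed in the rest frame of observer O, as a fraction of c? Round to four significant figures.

0.9958c

First combine the missile and interstellar probe (S''→S'): u₁ = (0.9307 + 0.43)/(1 + 0.9307×0.43) = 1.3607/1.400201 = 0.97179.
Then combine with the carrier (S'→S): u = (0.97179 + 0.7441)/(1 + 0.97179×0.7441) = 1.71589/1.723108939 = 0.99581.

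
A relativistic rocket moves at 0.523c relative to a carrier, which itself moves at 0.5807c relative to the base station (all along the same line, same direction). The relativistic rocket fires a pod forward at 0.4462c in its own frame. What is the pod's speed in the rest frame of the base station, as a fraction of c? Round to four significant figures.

0.9383c

First combine the pod and relativistic rocket (S''→S'): u₁ = (0.4462 + 0.523)/(1 + 0.4462×0.523) = 0.9692/1.2333626 = 0.78582.
Then combine with the carrier (S'→S): u = (0.78582 + 0.5807)/(1 + 0.78582×0.5807) = 1.36652/1.456325674 = 0.93833.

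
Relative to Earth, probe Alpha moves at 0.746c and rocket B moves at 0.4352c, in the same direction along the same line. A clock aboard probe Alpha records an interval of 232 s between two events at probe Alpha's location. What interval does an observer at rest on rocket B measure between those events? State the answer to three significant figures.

261 s

The velocity of probe Alpha relative to rocket B is (0.746 − 0.4352)c / (1 − 0.746×0.4352) = 0.46021c; relative speed 0.46021c.
γ for this relative speed: γ = 1/√(1 − 0.211793) = 1.1264.
The clock on probe Alpha records proper time, so rocket B measures Δt = γΔτ = 1.1264 × 232 = 261 s.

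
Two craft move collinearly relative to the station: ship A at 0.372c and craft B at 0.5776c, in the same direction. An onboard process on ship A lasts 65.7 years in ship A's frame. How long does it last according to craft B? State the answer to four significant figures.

The velocity of ship A relative to craft B is (0.372 − 0.5776)c / (1 − 0.372×0.5776) = −0.26187c; relative speed 0.26187c.
γ for this relative speed: γ = 1/√(1 − 0.0685759) = 1.0362.
The clock on ship A records proper time, so craft B measures Δt = γΔτ = 1.0362 × 65.7 = 68.08 years.

68.08 years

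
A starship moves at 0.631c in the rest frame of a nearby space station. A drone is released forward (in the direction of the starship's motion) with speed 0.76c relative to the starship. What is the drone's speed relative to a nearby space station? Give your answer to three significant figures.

In units of c, u = (u' + v)/(1 + u'v) with u' = 0.76 and v = 0.631.
Numerator: 0.76 + 0.631 = 1.391. Denominator: 1 + (0.76)(0.631) = 1.47956.
u = 1.391/1.47956 = 0.94014, so the speed is 0.940c.

0.940c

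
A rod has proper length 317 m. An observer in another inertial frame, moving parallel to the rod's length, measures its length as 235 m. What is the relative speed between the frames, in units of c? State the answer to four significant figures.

Length contraction gives γ = L₀/L = 317/235 = 1.3489.
β = √(1 − 1/γ²) = √0.450408 = 0.6711.

0.6711c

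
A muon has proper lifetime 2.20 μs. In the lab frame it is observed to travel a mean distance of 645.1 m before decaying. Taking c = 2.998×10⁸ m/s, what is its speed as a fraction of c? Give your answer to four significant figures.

0.6992c

d = βγcτ ⇒ βγ = d/(cτ) = 645.1 m / (659.56 m) = 0.97808.
β = (βγ)/√(1+(βγ)²) = 0.97808/√1.95664 = 0.6992.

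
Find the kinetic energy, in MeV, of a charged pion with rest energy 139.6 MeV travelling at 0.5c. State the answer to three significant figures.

21.6 MeV

γ = 1/√(1 − β²) = 1/√(1 − 0.25) = 1/√0.75 = 1/0.866025 = 1.1547.
Kinetic energy: K = (γ − 1)mc² = (1.1547 − 1) × 139.6 MeV = 0.1547 × 139.6 = 21.6 MeV.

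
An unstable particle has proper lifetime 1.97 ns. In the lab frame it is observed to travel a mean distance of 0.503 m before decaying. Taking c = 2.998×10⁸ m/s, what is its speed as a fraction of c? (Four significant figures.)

0.6484c

d = βγcτ ⇒ βγ = d/(cτ) = 0.5030 m / (0.590606 m) = 0.85167.
β = (βγ)/√(1+(βγ)²) = 0.85167/√1.725342 = 0.6484.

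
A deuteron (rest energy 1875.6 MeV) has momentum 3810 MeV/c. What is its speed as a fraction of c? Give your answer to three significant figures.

pc/(mc²) = 3810/1875.6 = 2.0313 = βγ = β/√(1−β²).
So β² = x²/(1 + x²) with x = 2.0313: x² = 4.12618, β² = 4.12618/5.12618 = 0.804923, β = 0.897.

0.897c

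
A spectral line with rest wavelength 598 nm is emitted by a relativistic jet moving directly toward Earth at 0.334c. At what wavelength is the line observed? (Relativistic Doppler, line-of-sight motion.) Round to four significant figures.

Relativistic Doppler for wavelength: λ_obs = λ_src · √((1−β)/(1+β)).
With β = 0.334: factor = √(0.666/1.334) = 0.70658.
λ_obs = 598 × 0.70658 = 422.5 nm.

422.5 nm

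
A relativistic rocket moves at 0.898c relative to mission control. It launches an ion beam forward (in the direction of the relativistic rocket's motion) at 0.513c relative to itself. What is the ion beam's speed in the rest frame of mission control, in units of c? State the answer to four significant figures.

0.9660c

In units of c, u = (u' + v)/(1 + u'v) with u' = 0.513 and v = 0.898.
Numerator: 0.513 + 0.898 = 1.411. Denominator: 1 + (0.513)(0.898) = 1.460674.
u = 1.411/1.460674 = 0.96599, so the speed is 0.9660c.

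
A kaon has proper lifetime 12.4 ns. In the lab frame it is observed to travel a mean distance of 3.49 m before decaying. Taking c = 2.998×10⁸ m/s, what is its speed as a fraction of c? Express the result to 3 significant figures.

d = βγcτ ⇒ βγ = d/(cτ) = 3.490 m / (3.71752 m) = 0.9388.
β = (βγ)/√(1+(βγ)²) = 0.9388/√1.881345 = 0.684.

0.684c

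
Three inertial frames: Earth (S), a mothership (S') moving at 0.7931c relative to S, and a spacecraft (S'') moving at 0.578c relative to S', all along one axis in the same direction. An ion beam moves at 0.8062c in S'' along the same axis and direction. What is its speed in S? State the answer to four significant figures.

0.9934c

Compose velocities in two stages. Stage 1 (into S'): u₁ = (0.8062+0.578)/(1+0.8062×0.578) = 0.94421.
Stage 2 (into S): u = (0.94421+0.7931)/(1+0.94421×0.7931) = 0.9934, so the speed is 0.9934c.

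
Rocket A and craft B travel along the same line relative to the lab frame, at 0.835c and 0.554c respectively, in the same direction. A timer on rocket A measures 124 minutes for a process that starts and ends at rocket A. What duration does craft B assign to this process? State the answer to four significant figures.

Speed of rocket A in craft B's frame: u = (v_A − v_B)/(1 − v_A v_B/c²) = (0.835 − 0.554)/(1 − 0.835×0.554) = 0.281/0.53741 = 0.52288; |u| = 0.52288c.
γ for this relative speed: γ = 1/√(1 − 0.273403) = 1.1731.
The clock on rocket A records proper time, so craft B measures Δt = γΔτ = 1.1731 × 124 = 145.5 minutes.

145.5 minutes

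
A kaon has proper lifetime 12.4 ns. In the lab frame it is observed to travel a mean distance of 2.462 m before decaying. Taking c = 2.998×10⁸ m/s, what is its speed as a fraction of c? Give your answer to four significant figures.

0.5522c

Lab distance = (lab lifetime)·v = γτ·βc, so βγ = d/(cτ) = 2.462/(2.998×10⁸ × 1.240×10^-8) = 0.66227.
With βγ = 0.66227: γ² = 1 + (βγ)² = 1.438602, and β = (βγ)/γ = 0.66227/1.19942 = 0.5522.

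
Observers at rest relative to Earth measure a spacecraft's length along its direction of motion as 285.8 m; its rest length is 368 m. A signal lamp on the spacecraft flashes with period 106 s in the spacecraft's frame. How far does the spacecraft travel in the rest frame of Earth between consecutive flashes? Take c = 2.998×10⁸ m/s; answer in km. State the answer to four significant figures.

2.578×10^7 km

Length contraction gives γ = L₀/L = 368/285.8 = 1.28761.
β = √(1 − 1/γ²) = 0.62995. Lab-frame period = γτ = 1.28761×106 s = 136.49 s. Distance = βc × γτ = 0.62995 × 2.998×10⁸ m/s × 136.49 s = 2.5777×10^10 m = 2.578×10^7 km.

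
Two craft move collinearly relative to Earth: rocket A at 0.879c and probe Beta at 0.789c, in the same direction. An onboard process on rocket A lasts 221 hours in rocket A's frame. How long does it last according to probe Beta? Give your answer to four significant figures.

The velocity of rocket A relative to probe Beta is (0.879 − 0.789)c / (1 − 0.879×0.789) = 0.29367c; relative speed 0.29367c.
At |u| = 0.29367c, γ = (1 − 0.0862421)^(−1/2) = 1.0461.
The clock on rocket A records proper time, so probe Beta measures Δt = γΔτ = 1.0461 × 221 = 231.2 hours.

231.2 hours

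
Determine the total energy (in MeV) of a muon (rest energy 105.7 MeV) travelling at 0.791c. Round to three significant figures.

γ = 1/√(1 − β²) = 1/√(1 − 0.625681) = 1/√0.374319 = 1/0.611816 = 1.6345.
Total energy: E = γmc² = 1.6345 × 105.7 MeV = 173 MeV.

173 MeV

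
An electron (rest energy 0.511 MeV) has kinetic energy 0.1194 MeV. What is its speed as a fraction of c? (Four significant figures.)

K = (γ−1)mc², so γ = 1 + 0.1194/0.511 = 1.2337.
Then v/c = √(1 − γ⁻²) = √(1 − 0.657023) = √0.342977 = 0.5856.

0.5856c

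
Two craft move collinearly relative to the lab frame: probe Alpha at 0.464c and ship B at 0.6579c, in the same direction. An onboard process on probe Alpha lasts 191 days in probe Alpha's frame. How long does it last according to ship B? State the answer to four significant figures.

Speed of probe Alpha in ship B's frame: u = (v_A − v_B)/(1 − v_A v_B/c²) = (0.464 − 0.6579)/(1 − 0.464×0.6579) = −0.1939/0.6947344 = −0.2791; |u| = 0.2791c.
γ for this relative speed: γ = 1/√(1 − 0.0778968) = 1.0414.
The clock on probe Alpha records proper time, so ship B measures Δt = γΔτ = 1.0414 × 191 = 198.9 days.

198.9 days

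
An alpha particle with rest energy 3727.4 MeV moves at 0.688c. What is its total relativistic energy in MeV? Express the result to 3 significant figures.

5140 MeV

With β = 0.688, γ = 1/√(1 − 0.688²) = 1/√0.526656 = 1.378.
Total energy: E = γmc² = 1.378 × 3727.4 MeV = 5140 MeV.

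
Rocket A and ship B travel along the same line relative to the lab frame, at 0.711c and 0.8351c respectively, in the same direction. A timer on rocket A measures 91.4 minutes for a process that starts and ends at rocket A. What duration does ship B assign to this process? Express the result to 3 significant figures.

Transform rocket A's velocity into ship B's frame: (0.711 − 0.8351)/(1 − 0.711·0.8351) = −0.1241/0.4062439, so the relative speed is 0.30548c.
At |u| = 0.30548c, γ = (1 − 0.093318)^(−1/2) = 1.0502.
The clock on rocket A records proper time, so ship B measures Δt = γΔτ = 1.0502 × 91.4 = 96.0 minutes.

96.0 minutes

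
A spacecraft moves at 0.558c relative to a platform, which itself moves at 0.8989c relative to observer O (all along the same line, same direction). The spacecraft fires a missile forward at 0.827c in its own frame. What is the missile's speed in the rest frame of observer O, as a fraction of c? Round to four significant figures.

0.9971c

Apply u = (u'+v)/(1+u'v) twice. Missile in the platform frame: (0.827+0.558)/(1+0.827·0.558) = 1.385/1.461466 = 0.94768c.
That velocity, transformed to the rest frame of observer O: (0.94768+0.8989)/(1+0.94768·0.8989) = 1.84658/1.851869552 = 0.99714c.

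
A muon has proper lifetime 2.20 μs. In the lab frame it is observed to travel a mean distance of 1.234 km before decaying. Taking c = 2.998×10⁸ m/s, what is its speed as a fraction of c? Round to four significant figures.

d = βγcτ ⇒ βγ = d/(cτ) = 1234 m / (659.56 m) = 1.8709.
β = (βγ)/√(1+(βγ)²) = 1.8709/√4.50027 = 0.8819.

0.8819c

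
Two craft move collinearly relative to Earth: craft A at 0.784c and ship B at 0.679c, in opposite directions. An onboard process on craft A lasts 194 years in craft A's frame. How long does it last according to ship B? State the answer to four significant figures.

652.3 years

Transform craft A's velocity into ship B's frame: (0.784 + 0.679)/(1 + 0.784·0.679) = 1.463/1.532336, so the relative speed is 0.95475c.
γ for this relative speed: γ = 1/√(1 − 0.911548) = 3.3624.
Craft A's interval is proper; time dilation gives Δt_B = γΔτ = 3.3624 × 194 years = 652.3 years.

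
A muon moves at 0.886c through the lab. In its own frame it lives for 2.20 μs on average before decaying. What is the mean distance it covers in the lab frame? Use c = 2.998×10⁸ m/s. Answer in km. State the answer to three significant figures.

1.26 km

With β = 0.886, γ = 1/√(1 − 0.886²) = 1/√0.215004 = 2.1566.
Lab-frame lifetime: Δt = γτ = 2.1566 × 2.20 μs = 4.7445 μs.
Distance: d = vΔt = 0.886 × 2.998×10⁸ m/s × 4.7445×10^-6 s = 1260 m = 1.26 km.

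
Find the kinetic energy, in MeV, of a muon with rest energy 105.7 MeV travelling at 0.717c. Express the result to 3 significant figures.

45.9 MeV

γ = 1/√(1 − β²) = 1/√(1 − 0.514089) = 1/√0.485911 = 1/0.697073 = 1.43457.
Kinetic energy: K = (γ − 1)mc² = (1.43457 − 1) × 105.7 MeV = 0.43457 × 105.7 = 45.9 MeV.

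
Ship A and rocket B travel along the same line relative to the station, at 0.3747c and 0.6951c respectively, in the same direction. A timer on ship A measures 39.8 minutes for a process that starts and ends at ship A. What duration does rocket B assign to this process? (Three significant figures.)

The velocity of ship A relative to rocket B is (0.3747 − 0.6951)c / (1 − 0.3747×0.6951) = −0.43324c; relative speed 0.43324c.
γ for this relative speed: γ = 1/√(1 − 0.187697) = 1.1095.
Ship A's interval is proper; time dilation gives Δt_B = γΔτ = 1.1095 × 39.8 minutes = 44.2 minutes.

44.2 minutes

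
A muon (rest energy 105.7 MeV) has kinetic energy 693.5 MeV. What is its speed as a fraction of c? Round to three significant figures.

0.991c

γ = 1 + K/(mc²) = 1 + 693.5/105.7 = 7.561.
β = √(1 − 1/γ²) = √(1 − 0.0174921) = √0.9825079 = 0.991.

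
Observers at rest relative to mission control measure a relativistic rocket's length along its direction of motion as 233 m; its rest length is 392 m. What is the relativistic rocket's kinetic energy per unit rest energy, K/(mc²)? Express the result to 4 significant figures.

0.6824

From L = L₀/γ: γ = 392/233 = 1.6824.
Since K = (γ−1)mc², K/(mc²) = 1.6824 − 1 = 0.6824.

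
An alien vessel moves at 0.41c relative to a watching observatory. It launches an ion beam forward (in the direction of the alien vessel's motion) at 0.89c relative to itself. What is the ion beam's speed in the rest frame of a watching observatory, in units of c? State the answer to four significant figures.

0.9525c

Relativistic velocity addition: u = (u' + v)/(1 + u'v/c²), with u' = 0.89c and v = 0.41c.
Numerator: 0.89 + 0.41 = 1.3. Denominator: 1 + (0.89)(0.41) = 1.3649.
u = 1.3/1.3649 = 0.95245, so the speed is 0.9525c.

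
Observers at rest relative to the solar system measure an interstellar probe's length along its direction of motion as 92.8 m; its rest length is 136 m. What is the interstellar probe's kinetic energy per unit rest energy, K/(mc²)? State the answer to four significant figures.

γ = L₀/L = 136/92.8 = 1.46552.
K/(mc²) = γ − 1 = 1.46552 − 1 = 0.4655.

0.4655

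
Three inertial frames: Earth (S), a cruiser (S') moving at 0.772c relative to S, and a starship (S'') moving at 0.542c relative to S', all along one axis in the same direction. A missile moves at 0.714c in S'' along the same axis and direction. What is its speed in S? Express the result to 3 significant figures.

Compose velocities in two stages. Stage 1 (into S'): u₁ = (0.714+0.542)/(1+0.714×0.542) = 0.90556.
Stage 2 (into S): u = (0.90556+0.772)/(1+0.90556×0.772) = 0.98733, so the speed is 0.987c.

0.987c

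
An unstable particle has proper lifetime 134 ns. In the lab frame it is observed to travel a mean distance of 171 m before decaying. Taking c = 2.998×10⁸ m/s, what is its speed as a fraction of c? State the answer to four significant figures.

d = βγcτ ⇒ βγ = d/(cτ) = 171.0 m / (40.1732 m) = 4.2566.
β = (βγ)/√(1+(βγ)²) = 4.2566/√19.1186 = 0.9735.

0.9735c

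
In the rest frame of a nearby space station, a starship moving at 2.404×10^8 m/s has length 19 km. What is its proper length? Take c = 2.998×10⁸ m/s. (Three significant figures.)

β = v/c = (2.404×10^8 m/s)/(2.998×10⁸ m/s) = 0.801868.
γ = 1/√(1 − β²) = 1/√(1 − 0.6429923) = 1/√0.3570077 = 1/0.597501 = 1.6736.
Proper length: L₀ = γ·L = 1.6736 × 19 = 31.8 km.

31.8 km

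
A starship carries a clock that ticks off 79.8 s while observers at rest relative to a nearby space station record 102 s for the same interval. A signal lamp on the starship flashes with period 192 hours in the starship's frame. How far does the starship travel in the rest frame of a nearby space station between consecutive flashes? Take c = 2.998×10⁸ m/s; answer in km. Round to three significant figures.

1.65×10^11 km

γ = Δt/Δτ = 102/79.8 = 1.2782.
β = √(1 − 1/γ²) = 0.62284. Lab-frame period = γτ = 1.2782×192 hours = 245.41 hours. Distance = βc × γτ = 0.62284 × 2.998×10⁸ m/s × 883476 s = 1.6497×10^14 m = 1.65×10^11 km.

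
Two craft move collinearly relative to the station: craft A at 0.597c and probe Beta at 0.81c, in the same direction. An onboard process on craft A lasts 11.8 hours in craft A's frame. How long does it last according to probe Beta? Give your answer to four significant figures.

The velocity of craft A relative to probe Beta is (0.597 − 0.81)c / (1 − 0.597×0.81) = −0.41245c; relative speed 0.41245c.
At |u| = 0.41245c, γ = (1 − 0.170115)^(−1/2) = 1.0977.
The clock on craft A records proper time, so probe Beta measures Δt = γΔτ = 1.0977 × 11.8 = 12.95 hours.

12.95 hours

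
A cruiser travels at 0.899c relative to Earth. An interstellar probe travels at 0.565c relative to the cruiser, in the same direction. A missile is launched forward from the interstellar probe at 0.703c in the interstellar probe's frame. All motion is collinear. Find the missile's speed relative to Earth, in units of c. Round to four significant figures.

Compose velocities in two stages. Stage 1 (into S'): u₁ = (0.703+0.565)/(1+0.703×0.565) = 0.90753.
Stage 2 (into S): u = (0.90753+0.899)/(1+0.90753×0.899) = 0.99486, so the speed is 0.9949c.

0.9949c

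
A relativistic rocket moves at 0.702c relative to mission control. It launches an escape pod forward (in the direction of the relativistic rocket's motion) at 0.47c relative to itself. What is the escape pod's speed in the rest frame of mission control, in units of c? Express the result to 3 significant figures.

0.881c

In units of c, u = (u' + v)/(1 + u'v) with u' = 0.47 and v = 0.702.
Numerator: 0.47 + 0.702 = 1.172. Denominator: 1 + (0.47)(0.702) = 1.32994.
u = 1.172/1.32994 = 0.88124, so the speed is 0.881c.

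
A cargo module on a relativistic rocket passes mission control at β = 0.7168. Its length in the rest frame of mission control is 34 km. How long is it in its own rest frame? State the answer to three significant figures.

48.8 km

γ = 1/√(1 − β²) = 1/√(1 − 0.51380224) = 1/√0.48619776 = 1/0.697279 = 1.4341.
Proper length: L₀ = γ·L = 1.4341 × 34 = 48.8 km.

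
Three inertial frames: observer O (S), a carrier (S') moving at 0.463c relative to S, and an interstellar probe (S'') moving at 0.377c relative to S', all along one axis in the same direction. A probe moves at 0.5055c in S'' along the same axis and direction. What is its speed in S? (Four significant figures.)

0.8965c

First combine the probe and interstellar probe (S''→S'): u₁ = (0.5055 + 0.377)/(1 + 0.5055×0.377) = 0.8825/1.1905735 = 0.74124.
Then combine with the carrier (S'→S): u = (0.74124 + 0.463)/(1 + 0.74124×0.463) = 1.20424/1.34319412 = 0.89655.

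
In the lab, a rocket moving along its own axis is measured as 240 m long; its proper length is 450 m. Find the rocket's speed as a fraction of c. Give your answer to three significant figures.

0.846c

Length contraction gives γ = L₀/L = 450/240 = 1.875.
β = √(1 − 1/γ²) = √0.715556 = 0.846.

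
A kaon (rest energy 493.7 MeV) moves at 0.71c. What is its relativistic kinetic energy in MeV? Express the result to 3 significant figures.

γ = 1/√(1 − β²) = 1/√(1 − 0.5041) = 1/√0.4959 = 1/0.704202 = 1.42005.
Kinetic energy: K = (γ − 1)mc² = (1.42005 − 1) × 493.7 MeV = 0.42005 × 493.7 = 207 MeV.

207 MeV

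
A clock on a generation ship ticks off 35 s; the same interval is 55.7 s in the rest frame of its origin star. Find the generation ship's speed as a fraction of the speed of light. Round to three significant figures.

γ = Δt/Δτ = 55.7/35 = 1.5914.
β = √(1 − 1/γ²) = √(1 − 0.394858) = √0.605142 = 0.778.

0.778c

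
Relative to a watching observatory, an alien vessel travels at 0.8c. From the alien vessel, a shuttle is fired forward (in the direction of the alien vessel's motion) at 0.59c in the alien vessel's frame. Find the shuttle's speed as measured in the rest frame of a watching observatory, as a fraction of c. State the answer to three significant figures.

0.944c

Relativistic velocity addition: u = (u' + v)/(1 + u'v/c²), with u' = 0.59c and v = 0.8c.
Numerator: 0.59 + 0.8 = 1.39. Denominator: 1 + (0.59)(0.8) = 1.472.
u = 1.39/1.472 = 0.94429, so the speed is 0.944c.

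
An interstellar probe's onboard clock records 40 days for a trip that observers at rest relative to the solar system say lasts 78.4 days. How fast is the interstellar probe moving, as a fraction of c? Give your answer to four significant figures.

γ = Δt/Δτ = 78.4/40 = 1.96.
β = √(1 − 1/γ²) = √(1 − 0.260308) = √0.739692 = 0.8601.

0.8601c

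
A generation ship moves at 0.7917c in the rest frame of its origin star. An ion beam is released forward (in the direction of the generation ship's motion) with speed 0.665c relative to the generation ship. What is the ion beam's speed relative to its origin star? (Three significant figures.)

0.954c

Relativistic velocity addition: u = (u' + v)/(1 + u'v/c²), with u' = 0.665c and v = 0.7917c.
Numerator: 0.665 + 0.7917 = 1.4567. Denominator: 1 + (0.665)(0.7917) = 1.5264805.
u = 1.4567/1.5264805 = 0.95429, so the speed is 0.954c.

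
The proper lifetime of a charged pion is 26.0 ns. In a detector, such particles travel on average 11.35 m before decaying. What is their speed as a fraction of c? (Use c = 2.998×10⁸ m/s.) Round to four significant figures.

0.8243c

Let x = d/(cτ) = 11.35 m / (2.998×10⁸ m/s × 2.600×10^-8 s) = 1.4561. Since d = βγcτ, x = βγ = β/√(1−β²).
Solving: β² = x²/(1+x²) = 2.12023/3.12023 = 0.679511, so β = 0.8243.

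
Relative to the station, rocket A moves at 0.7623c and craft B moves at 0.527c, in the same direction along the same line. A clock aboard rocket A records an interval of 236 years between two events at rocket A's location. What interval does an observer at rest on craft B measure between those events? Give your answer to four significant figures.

The velocity of rocket A relative to craft B is (0.7623 − 0.527)c / (1 − 0.7623×0.527) = 0.3933c; relative speed 0.3933c.
γ for this relative speed: γ = 1/√(1 − 0.154685) = 1.0877.
Rocket A's interval is proper; time dilation gives Δt_B = γΔτ = 1.0877 × 236 years = 256.7 years.

256.7 years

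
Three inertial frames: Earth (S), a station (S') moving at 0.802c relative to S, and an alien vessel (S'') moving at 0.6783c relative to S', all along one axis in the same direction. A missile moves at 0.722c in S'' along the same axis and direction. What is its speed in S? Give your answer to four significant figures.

0.9932c

Compose velocities in two stages. Stage 1 (into S'): u₁ = (0.722+0.6783)/(1+0.722×0.6783) = 0.93997.
Stage 2 (into S): u = (0.93997+0.802)/(1+0.93997×0.802) = 0.99322, so the speed is 0.9932c.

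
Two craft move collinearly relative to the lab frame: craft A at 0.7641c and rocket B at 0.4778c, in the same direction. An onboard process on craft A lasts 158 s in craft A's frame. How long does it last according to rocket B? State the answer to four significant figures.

177.0 s

Transform craft A's velocity into rocket B's frame: (0.7641 − 0.4778)/(1 − 0.7641·0.4778) = 0.2863/0.63491302, so the relative speed is 0.45093c.
γ for this relative speed: γ = 1/√(1 − 0.203338) = 1.1204.
Craft A's interval is proper; time dilation gives Δt_B = γΔτ = 1.1204 × 158 s = 177.0 s.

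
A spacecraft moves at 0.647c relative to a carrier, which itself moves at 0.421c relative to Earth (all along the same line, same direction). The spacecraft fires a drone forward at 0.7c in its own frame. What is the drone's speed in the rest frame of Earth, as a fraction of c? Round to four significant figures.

0.9696c

Apply u = (u'+v)/(1+u'v) twice. Drone in the carrier frame: (0.7+0.647)/(1+0.7·0.647) = 1.347/1.4529 = 0.92711c.
That velocity, transformed to the rest frame of Earth: (0.92711+0.421)/(1+0.92711·0.421) = 1.34811/1.39031331 = 0.96964c.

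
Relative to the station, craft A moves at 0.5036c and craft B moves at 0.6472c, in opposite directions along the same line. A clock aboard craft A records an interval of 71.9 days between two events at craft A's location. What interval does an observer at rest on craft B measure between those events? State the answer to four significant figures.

144.8 days

Speed of craft A in craft B's frame: u = (v_A + v_B)/(1 + v_A v_B/c²) = (0.5036 + 0.6472)/(1 + 0.5036×0.6472) = 1.1508/1.32592992 = 0.86792; |u| = 0.86792c.
At |u| = 0.86792c, γ = (1 − 0.753285)^(−1/2) = 2.0133.
Craft A's interval is proper; time dilation gives Δt_B = γΔτ = 2.0133 × 71.9 days = 144.8 days.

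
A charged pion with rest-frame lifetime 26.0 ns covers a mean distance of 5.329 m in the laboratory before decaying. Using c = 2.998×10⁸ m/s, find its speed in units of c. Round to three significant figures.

d = βγcτ ⇒ βγ = d/(cτ) = 5.329 m / (7.7948 m) = 0.68366.
β = (βγ)/√(1+(βγ)²) = 0.68366/√1.467391 = 0.564.

0.564c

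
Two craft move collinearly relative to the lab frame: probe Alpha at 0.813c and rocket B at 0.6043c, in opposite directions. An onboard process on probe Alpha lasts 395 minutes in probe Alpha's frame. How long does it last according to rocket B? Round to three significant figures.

1270 minutes

Transform probe Alpha's velocity into rocket B's frame: (0.813 + 0.6043)/(1 + 0.813·0.6043) = 1.4173/1.4912959, so the relative speed is 0.95038c.
At |u| = 0.95038c, γ = (1 − 0.903222)^(−1/2) = 3.2145.
The clock on probe Alpha records proper time, so rocket B measures Δt = γΔτ = 3.2145 × 395 = 1270 minutes.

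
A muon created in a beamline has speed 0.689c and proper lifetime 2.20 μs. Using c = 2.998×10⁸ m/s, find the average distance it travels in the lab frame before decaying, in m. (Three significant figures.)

With β = 0.689, γ = 1/√(1 − 0.689²) = 1/√0.525279 = 1.3798.
Lab-frame lifetime: Δt = γτ = 1.3798 × 2.20 μs = 3.0356 μs.
Distance: d = vΔt = 0.689 × 2.998×10⁸ m/s × 3.0356×10^-6 s = 627 m.

627 m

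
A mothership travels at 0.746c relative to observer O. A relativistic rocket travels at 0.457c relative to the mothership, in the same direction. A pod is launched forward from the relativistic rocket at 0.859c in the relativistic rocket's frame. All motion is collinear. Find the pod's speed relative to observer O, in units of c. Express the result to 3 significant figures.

0.992c

Apply u = (u'+v)/(1+u'v) twice. Pod in the mothership frame: (0.859+0.457)/(1+0.859·0.457) = 1.316/1.392563 = 0.94502c.
That velocity, transformed to the rest frame of observer O: (0.94502+0.746)/(1+0.94502·0.746) = 1.69102/1.70498492 = 0.99181c.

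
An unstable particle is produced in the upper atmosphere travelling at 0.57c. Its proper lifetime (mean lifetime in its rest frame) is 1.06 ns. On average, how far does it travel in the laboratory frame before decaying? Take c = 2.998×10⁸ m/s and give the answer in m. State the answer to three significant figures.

0.220 m

Lorentz factor: γ = (1 − 0.3249)^(−1/2) = 1.2171.
Lab-frame lifetime: Δt = γτ = 1.2171 × 1.06 ns = 1.2901 ns.
Distance: d = vΔt = 0.57 × 2.998×10⁸ m/s × 1.2901×10^-9 s = 0.220 m.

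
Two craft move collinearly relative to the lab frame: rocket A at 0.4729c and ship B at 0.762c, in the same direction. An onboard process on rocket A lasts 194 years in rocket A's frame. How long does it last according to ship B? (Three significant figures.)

Speed of rocket A in ship B's frame: u = (v_A − v_B)/(1 − v_A v_B/c²) = (0.4729 − 0.762)/(1 − 0.4729×0.762) = −0.2891/0.6396502 = −0.45197; |u| = 0.45197c.
γ for this relative speed: γ = 1/√(1 − 0.204277) = 1.121.
Rocket A's interval is proper; time dilation gives Δt_B = γΔτ = 1.121 × 194 years = 217 years.

217 years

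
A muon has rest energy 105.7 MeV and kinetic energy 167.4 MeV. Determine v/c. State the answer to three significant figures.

γ = 1 + K/(mc²) = 1 + 167.4/105.7 = 2.5837.
β = √(1 − 1/γ²) = √(1 − 0.149801) = √0.850199 = 0.922.

0.922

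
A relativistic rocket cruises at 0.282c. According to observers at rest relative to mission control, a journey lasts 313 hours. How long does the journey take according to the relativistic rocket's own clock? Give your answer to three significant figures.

300 hours

With β = 0.282, γ = 1/√(1 − 0.282²) = 1/√0.920476 = 1.0423.
The relativistic rocket's clock runs slow as seen from mission control, so Δτ = Δt/γ = 313/1.0423 = 300 hours.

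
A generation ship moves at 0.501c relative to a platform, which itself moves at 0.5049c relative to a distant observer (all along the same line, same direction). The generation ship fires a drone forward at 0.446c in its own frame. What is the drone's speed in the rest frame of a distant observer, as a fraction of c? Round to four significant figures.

First combine the drone and generation ship (S''→S'): u₁ = (0.446 + 0.501)/(1 + 0.446×0.501) = 0.947/1.223446 = 0.77404.
Then combine with the platform (S'→S): u = (0.77404 + 0.5049)/(1 + 0.77404×0.5049) = 1.27894/1.390812796 = 0.91956.

0.9196c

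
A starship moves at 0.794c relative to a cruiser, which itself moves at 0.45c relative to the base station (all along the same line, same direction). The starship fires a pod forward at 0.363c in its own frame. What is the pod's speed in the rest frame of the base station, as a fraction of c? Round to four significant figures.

0.9601c

Apply u = (u'+v)/(1+u'v) twice. Pod in the cruiser frame: (0.363+0.794)/(1+0.363·0.794) = 1.157/1.288222 = 0.89814c.
That velocity, transformed to the rest frame of the base station: (0.89814+0.45)/(1+0.89814·0.45) = 1.34814/1.404163 = 0.9601c.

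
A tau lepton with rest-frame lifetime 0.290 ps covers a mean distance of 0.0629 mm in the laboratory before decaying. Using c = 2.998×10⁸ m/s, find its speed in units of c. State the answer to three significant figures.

d = βγcτ ⇒ βγ = d/(cτ) = 6.290×10^-5 m / (8.6942×10^-5 m) = 0.72347.
β = (βγ)/√(1+(βγ)²) = 0.72347/√1.523409 = 0.586.

0.586c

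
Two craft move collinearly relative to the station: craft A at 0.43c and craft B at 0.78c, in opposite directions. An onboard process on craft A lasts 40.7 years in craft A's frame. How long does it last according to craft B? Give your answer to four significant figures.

The velocity of craft A relative to craft B is (0.43 + 0.78)c / (1 + 0.43×0.78) = 0.9061c; relative speed 0.9061c.
γ for this relative speed: γ = 1/√(1 − 0.821017) = 2.3637.
Craft A's interval is proper; time dilation gives Δt_B = γΔτ = 2.3637 × 40.7 years = 96.20 years.

96.20 years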